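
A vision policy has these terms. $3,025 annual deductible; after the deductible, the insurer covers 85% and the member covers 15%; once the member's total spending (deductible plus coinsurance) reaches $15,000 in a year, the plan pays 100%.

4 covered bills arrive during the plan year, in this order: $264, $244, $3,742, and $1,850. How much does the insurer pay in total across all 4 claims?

$2,613.75

Claim 1 — $264: fully absorbed by the deductible. Cost to member: $264. OOP to date $264. Plan pays $264 − $264 = $0.
Claim 2 — $244: fully absorbed by the deductible. Member pays $244; OOP now $508. Insurer: $244 − $244 = $0.
Claim 3 — $3,742: deductible takes $2,517, $1,225 remains; member's 15% is $183.75. Member owes $2,700.75 (running OOP $3,208.75). Plan pays $3,742 − $2,700.75 = $1,041.25.
Claim 4 — $1,850: deductible met; 15% of $1,850 = $277.50. Member pays $277.50; OOP now $3,486.25. Insurer: $1,850 − $277.50 = $1,572.50.
Insurer total: $0 + $0 + $1,041.25 + $1,572.50 = $2,613.75.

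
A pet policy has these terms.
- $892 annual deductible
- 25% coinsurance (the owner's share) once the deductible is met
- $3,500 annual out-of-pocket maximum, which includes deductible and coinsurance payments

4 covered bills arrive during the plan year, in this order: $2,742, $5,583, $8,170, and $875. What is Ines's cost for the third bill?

$749.75

Claim 1 ($2,742): deductible takes $892, $1,850 remains; 25% of $1,850 = $462.50. Cost to owner: $1,354.50. OOP to date $1,354.50.
Claim 2 ($5,583): 25% coinsurance on $5,583 = $1,395.75. Owner pays $1,395.75; OOP now $2,750.25.
Claim 3 ($8,170): 25% coinsurance on $8,170 = $2,042.50. That would push OOP to $4,792.75, over the $3,500 cap, so owner pays $3,500 − $2,750.25 = $749.75.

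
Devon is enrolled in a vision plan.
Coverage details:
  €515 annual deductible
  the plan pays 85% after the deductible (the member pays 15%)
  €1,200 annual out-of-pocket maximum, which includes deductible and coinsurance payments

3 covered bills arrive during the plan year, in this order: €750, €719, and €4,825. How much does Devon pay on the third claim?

€541.90

Bill 1, €750: deductible takes €515, €235 remains; 15% of €235 = €35.25. Member owes €550.25 (running OOP €550.25).
Bill 2, €719: deductible already satisfied, so member's share is 15% × €719 = €107.85. Member pays €107.85; OOP now €658.10.
Bill 3, €4,825: deductible met; 15% of €4,825 = €723.75. That would push OOP to €1,381.85, over the €1,200 cap, so member pays €1,200 − €658.10 = €541.90.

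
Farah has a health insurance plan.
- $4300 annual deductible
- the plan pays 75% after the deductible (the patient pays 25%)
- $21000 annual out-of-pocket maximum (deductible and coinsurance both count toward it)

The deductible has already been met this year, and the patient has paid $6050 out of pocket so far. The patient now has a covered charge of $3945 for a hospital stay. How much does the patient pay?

The deductible is already satisfied, so the full bill goes to coinsurance.
Patient's 25% share of $3945 is $986.25.
Cumulative spending $6050 + $986.25 = $7036.25 stays under the $21000 maximum.

$986.25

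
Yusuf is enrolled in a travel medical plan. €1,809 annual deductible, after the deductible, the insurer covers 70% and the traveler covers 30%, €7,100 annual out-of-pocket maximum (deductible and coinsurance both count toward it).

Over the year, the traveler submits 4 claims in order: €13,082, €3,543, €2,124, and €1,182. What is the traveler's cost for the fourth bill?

#1 (€13,082): deductible takes €1,809, €11,273 remains; traveler's 30% is €3,381.90. Cost to traveler: €5,190.90. OOP to date €5,190.90.
#2 (€3,543): deductible already satisfied, so traveler's share is 30% × €3,543 = €1,062.90. Cost to traveler: €1,062.90. OOP to date €6,253.80.
#3 (€2,124): 30% coinsurance on €2,124 = €637.20. Cost to traveler: €637.20. OOP to date €6,891.
#4 (€1,182): deductible already satisfied, so traveler's share is 30% × €1,182 = €354.60. OOP would hit €7,245.60 > €7,100, so the cap limits the traveler to €7,100 − €6,891 = €209.

€209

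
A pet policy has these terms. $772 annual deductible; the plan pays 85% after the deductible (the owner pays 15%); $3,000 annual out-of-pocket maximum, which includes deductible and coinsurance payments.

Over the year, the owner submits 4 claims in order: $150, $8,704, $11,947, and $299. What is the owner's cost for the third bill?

$1,015.70

Claim 1 — $150: fully absorbed by the deductible. Cost to owner: $150. OOP to date $150.
Claim 2 — $8,704: deductible takes $622, $8,082 remains; coinsurance $8,082 × 15% = $1,212.30. Cost to owner: $1,834.30. OOP to date $1,984.30.
Claim 3 — $11,947: deductible met; 15% of $11,947 = $1,792.05. That would push OOP to $3,776.35, over the $3,000 cap, so owner pays $3,000 − $1,984.30 = $1,015.70.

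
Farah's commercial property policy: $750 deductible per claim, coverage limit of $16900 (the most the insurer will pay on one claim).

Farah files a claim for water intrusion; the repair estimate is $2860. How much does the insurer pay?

$2110

Subtract the deductible: $2860 − $750 = $2110.
That's under the $16900 cap, so the insurer reimburses the full $2110.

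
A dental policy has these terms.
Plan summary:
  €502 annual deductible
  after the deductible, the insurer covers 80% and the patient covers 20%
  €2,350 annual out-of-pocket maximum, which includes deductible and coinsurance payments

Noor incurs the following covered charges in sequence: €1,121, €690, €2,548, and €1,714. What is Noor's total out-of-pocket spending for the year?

Bill 1, €1,121: €502 finishes the deductible; €619 goes to coinsurance; coinsurance €619 × 20% = €123.80. Patient owes €625.80 (running OOP €625.80).
Bill 2, €690: 20% coinsurance on €690 = €138. Patient pays €138; OOP now €763.80.
Bill 3, €2,548: 20% coinsurance on €2,548 = €509.60. Patient pays €509.60; OOP now €1,273.40.
Bill 4, €1,714: deductible already satisfied, so patient's share is 20% × €1,714 = €342.80. Patient pays €342.80; OOP now €1,616.20.
Total paid by the patient: €625.80 + €138 + €509.60 + €342.80 = €1,616.20.

€1,616.20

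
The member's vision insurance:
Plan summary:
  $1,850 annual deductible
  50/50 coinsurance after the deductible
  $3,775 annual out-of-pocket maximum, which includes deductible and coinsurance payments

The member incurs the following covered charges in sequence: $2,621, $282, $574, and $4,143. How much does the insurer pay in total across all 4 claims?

Claim 1 ($2,621): deductible takes $1,850, $771 remains; coinsurance $771 × 50% = $385.50. Member owes $2,235.50 (running OOP $2,235.50). Insurer: $2,621 − $2,235.50 = $385.50.
Claim 2 ($282): deductible already satisfied, so member's share is 50% × $282 = $141. Cost to member: $141. OOP to date $2,376.50. Plan pays $282 − $141 = $141.
Claim 3 ($574): 50% coinsurance on $574 = $287. Member pays $287; OOP now $2,663.50. Insurer: $574 − $287 = $287.
Claim 4 ($4,143): 50% coinsurance on $4,143 = $2,071.50. That would push OOP to $4,735, over the $3,775 cap, so member pays $3,775 − $2,663.50 = $1,111.50. Insurer: $4,143 − $1,111.50 = $3,031.50.
Insurer total = bills − member's total = $7,620 − $3,775 = $3,845.

$3,845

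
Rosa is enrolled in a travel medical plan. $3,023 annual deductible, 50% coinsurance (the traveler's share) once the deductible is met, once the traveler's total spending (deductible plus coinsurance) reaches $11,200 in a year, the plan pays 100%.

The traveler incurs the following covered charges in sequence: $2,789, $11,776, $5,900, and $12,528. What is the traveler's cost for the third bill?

Bill 1, $2,789: entire amount goes to the deductible. Traveler owes $2,789 (running OOP $2,789).
Bill 2, $11,776: $234 to deductible, leaving $11,542; traveler's 50% is $5,771. Cost to traveler: $6,005. OOP to date $8,794.
Bill 3, $5,900: 50% coinsurance on $5,900 = $2,950. That would push OOP to $11,744, over the $11,200 cap, so traveler pays $11,200 − $8,794 = $2,406.

$2,406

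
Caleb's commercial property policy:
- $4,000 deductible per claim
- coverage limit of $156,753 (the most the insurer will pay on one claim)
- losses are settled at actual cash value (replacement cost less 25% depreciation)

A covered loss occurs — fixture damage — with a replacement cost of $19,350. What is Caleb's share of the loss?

Actual cash value after 25% depreciation: $19,350 × 75% = $14,512.50.
After the deductible, $14,512.50 − $4,000 = $10,512.50 remains.
That's under the $156,753 cap, so the insurer reimburses the full $10,512.50.
Out of pocket: $19,350 − $10,512.50 = $8,837.50.

$8,837.50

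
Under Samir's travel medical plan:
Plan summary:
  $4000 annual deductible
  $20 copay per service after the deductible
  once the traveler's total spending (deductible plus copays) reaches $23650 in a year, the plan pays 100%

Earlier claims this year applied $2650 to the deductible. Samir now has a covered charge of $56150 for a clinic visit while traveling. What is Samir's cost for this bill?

$1370

$2650 of the $4000 deductible is already met, leaving $1350.
After the $1350 deductible portion, $56150 − $1350 = $54800 is subject to the copay.
Copay on this service: $20.
That puts the traveler's cost at $1350 + $20 = $1370 before any cap.
Cumulative spending $2650 + $1370 = $4020 stays under the $23650 maximum.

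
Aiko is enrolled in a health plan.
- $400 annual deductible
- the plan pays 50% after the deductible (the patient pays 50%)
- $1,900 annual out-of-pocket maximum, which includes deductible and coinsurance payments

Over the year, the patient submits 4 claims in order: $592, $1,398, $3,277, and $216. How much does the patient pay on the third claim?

#1 ($592): $400 to deductible, leaving $192; coinsurance $192 × 50% = $96. Patient owes $496 (running OOP $496).
#2 ($1,398): 50% coinsurance on $1,398 = $699. Patient pays $699; OOP now $1,195.
#3 ($3,277): deductible met; 50% of $3,277 = $1,638.50. OOP would hit $2,833.50 > $1,900, so the cap limits the patient to $1,900 − $1,195 = $705.

$705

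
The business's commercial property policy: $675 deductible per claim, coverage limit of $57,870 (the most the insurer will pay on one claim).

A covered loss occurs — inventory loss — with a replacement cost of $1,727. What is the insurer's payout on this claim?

Subtract the deductible: $1,727 − $675 = $1,052.
That's under the $57,870 cap, so the insurer reimburses the full $1,052.

$1,052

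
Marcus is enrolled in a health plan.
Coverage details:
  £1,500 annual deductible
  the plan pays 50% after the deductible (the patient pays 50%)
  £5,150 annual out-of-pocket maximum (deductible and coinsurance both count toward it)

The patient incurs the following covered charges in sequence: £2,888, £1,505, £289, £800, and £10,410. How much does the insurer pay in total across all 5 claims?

Bill 1, £2,888: £1,500 to deductible, leaving £1,388; patient's 50% is £694. Cost to patient: £2,194. OOP to date £2,194. Plan pays £2,888 − £2,194 = £694.
Bill 2, £1,505: 50% coinsurance on £1,505 = £752.50. Patient owes £752.50 (running OOP £2,946.50). Plan pays £1,505 − £752.50 = £752.50.
Bill 3, £289: deductible already satisfied, so patient's share is 50% × £289 = £144.50. Patient pays £144.50; OOP now £3,091. Insurer: £289 − £144.50 = £144.50.
Bill 4, £800: 50% coinsurance on £800 = £400. Patient pays £400; OOP now £3,491. Insurer: £800 − £400 = £400.
Bill 5, £10,410: deductible met; 50% of £10,410 = £5,205. OOP would hit £8,696 > £5,150, so the cap limits the patient to £5,150 − £3,491 = £1,659. Plan pays £10,410 − £1,659 = £8,751.
Insurer total: £694 + £752.50 + £144.50 + £400 + £8,751 = £10,742.

£10,742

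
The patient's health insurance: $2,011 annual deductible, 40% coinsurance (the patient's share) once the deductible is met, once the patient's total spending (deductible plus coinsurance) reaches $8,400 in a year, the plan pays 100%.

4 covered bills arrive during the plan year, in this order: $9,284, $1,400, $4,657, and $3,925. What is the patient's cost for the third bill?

Bill 1, $9,284: deductible takes $2,011, $7,273 remains; patient's 40% is $2,909.20. Patient pays $4,920.20; OOP now $4,920.20.
Bill 2, $1,400: deductible already satisfied, so patient's share is 40% × $1,400 = $560. Cost to patient: $560. OOP to date $5,480.20.
Bill 3, $4,657: deductible already satisfied, so patient's share is 40% × $4,657 = $1,862.80. Patient pays $1,862.80; OOP now $7,343.

$1,862.80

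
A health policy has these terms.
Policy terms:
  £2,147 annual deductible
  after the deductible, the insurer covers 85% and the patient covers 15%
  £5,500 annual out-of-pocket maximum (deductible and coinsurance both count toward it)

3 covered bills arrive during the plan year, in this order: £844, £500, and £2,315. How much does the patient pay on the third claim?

£1,029.80

Bill 1, £844: entire amount goes to the deductible. Patient pays £844; OOP now £844.
Bill 2, £500: all of it applies to the deductible. Cost to patient: £500. OOP to date £1,344.
Bill 3, £2,315: deductible takes £803, £1,512 remains; patient's 15% is £226.80. Patient pays £1,029.80; OOP now £2,373.80.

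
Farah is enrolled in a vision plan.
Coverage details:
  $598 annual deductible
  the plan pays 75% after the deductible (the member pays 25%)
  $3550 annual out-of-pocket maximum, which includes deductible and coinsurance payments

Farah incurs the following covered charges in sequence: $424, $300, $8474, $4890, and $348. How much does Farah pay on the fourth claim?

#1 ($424): entire amount goes to the deductible. Cost to member: $424. OOP to date $424.
#2 ($300): deductible takes $174, $126 remains; coinsurance $126 × 25% = $31.50. Cost to member: $205.50. OOP to date $629.50.
#3 ($8474): deductible already satisfied, so member's share is 25% × $8474 = $2118.50. Cost to member: $2118.50. OOP to date $2748.
#4 ($4890): deductible already satisfied, so member's share is 25% × $4890 = $1222.50. That would push OOP to $3970.50, over the $3550 cap, so member pays $3550 − $2748 = $802.

$802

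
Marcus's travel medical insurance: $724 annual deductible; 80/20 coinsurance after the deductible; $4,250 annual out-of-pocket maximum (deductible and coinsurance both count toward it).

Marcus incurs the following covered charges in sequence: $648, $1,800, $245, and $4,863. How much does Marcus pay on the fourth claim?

Claim 1 ($648): all of it applies to the deductible. Traveler owes $648 (running OOP $648).
Claim 2 ($1,800): $76 finishes the deductible; $1,724 goes to coinsurance; coinsurance $1,724 × 20% = $344.80. Traveler owes $420.80 (running OOP $1,068.80).
Claim 3 ($245): deductible met; 20% of $245 = $49. Cost to traveler: $49. OOP to date $1,117.80.
Claim 4 ($4,863): 20% coinsurance on $4,863 = $972.60. Traveler owes $972.60 (running OOP $2,090.40).

$972.60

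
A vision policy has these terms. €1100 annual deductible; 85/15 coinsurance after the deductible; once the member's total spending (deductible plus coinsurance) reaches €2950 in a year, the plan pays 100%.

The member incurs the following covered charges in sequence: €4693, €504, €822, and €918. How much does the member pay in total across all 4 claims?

Claim 1 (€4693): €1100 finishes the deductible; €3593 goes to coinsurance; 15% of €3593 = €538.95. Cost to member: €1638.95. OOP to date €1638.95.
Claim 2 (€504): deductible already satisfied, so member's share is 15% × €504 = €75.60. Member pays €75.60; OOP now €1714.55.
Claim 3 (€822): deductible already satisfied, so member's share is 15% × €822 = €123.30. Cost to member: €123.30. OOP to date €1837.85.
Claim 4 (€918): deductible already satisfied, so member's share is 15% × €918 = €137.70. Member owes €137.70 (running OOP €1975.55).
Summing the member's payments: €1638.95 + €75.60 + €123.30 + €137.70 = €1975.55.

€1975.55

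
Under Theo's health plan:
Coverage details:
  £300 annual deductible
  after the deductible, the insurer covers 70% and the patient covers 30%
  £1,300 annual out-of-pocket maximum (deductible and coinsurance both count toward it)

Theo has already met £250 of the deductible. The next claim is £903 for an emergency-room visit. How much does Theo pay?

£305.90

Remaining deductible: £300 − £250 = £50.
After the £50 deductible portion, £903 − £50 = £853 is subject to coinsurance.
Coinsurance: £853 × 30% = £255.90.
Patient responsibility before any cap: £50 + £255.90 = £305.90.
Total out-of-pocket so far would be £250 + £305.90 = £555.90, below the £1,300 cap — no reduction.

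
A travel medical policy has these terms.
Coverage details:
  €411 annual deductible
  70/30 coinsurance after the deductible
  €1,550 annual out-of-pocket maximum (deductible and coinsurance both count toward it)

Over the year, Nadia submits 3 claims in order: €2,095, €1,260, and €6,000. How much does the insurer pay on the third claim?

€5,744.20

Bill 1, €2,095: deductible takes €411, €1,684 remains; 30% of €1,684 = €505.20. Cost to traveler: €916.20. OOP to date €916.20. Plan pays €2,095 − €916.20 = €1,178.80.
Bill 2, €1,260: deductible met; 30% of €1,260 = €378. Traveler owes €378 (running OOP €1,294.20). Insurer: €1,260 − €378 = €882.
Bill 3, €6,000: deductible met; 30% of €6,000 = €1,800. Adding that to €1,294.20 gives €3,094.20, past the €1,550 cap; traveler pays only €1,550 − €1,294.20 = €255.80. Plan pays €6,000 − €255.80 = €5,744.20.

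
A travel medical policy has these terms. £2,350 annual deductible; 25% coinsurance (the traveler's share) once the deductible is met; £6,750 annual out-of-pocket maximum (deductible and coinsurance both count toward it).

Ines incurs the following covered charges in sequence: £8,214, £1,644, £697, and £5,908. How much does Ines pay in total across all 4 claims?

£5,878.25

Claim 1 — £8,214: deductible takes £2,350, £5,864 remains; traveler's 25% is £1,466. Traveler pays £3,816; OOP now £3,816.
Claim 2 — £1,644: deductible already satisfied, so traveler's share is 25% × £1,644 = £411. Traveler owes £411 (running OOP £4,227).
Claim 3 — £697: 25% coinsurance on £697 = £174.25. Traveler owes £174.25 (running OOP £4,401.25).
Claim 4 — £5,908: deductible already satisfied, so traveler's share is 25% × £5,908 = £1,477. Traveler owes £1,477 (running OOP £5,878.25).
Summing the traveler's payments: £3,816 + £411 + £174.25 + £1,477 = £5,878.25.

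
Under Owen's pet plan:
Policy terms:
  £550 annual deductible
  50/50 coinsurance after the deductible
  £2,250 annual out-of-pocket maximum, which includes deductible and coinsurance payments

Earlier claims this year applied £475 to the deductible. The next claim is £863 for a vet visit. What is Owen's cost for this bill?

£469

Remaining deductible: £550 − £475 = £75.
The remaining £788 (= £863 − £75) moves to coinsurance.
50% of £788 = £394 falls to the owner.
That puts the owner's cost at £75 + £394 = £469 before any cap.
Year-to-date out-of-pocket becomes £475 + £469 = £944, still under the £2,250 maximum, so no cap applies.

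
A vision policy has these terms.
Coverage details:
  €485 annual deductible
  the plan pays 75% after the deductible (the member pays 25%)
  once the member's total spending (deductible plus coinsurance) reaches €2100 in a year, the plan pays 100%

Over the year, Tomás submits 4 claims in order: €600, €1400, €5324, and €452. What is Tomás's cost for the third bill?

#1 (€600): €485 finishes the deductible; €115 goes to coinsurance; member's 25% is €28.75. Member owes €513.75 (running OOP €513.75).
#2 (€1400): deductible already satisfied, so member's share is 25% × €1400 = €350. Member pays €350; OOP now €863.75.
#3 (€5324): 25% coinsurance on €5324 = €1331. OOP would hit €2194.75 > €2100, so the cap limits the member to €2100 − €863.75 = €1236.25.

€1236.25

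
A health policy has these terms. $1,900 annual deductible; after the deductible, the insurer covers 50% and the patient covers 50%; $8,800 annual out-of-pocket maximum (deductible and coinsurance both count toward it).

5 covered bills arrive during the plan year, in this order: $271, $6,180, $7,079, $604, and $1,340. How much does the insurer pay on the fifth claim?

$670

#1 ($271): entire amount goes to the deductible. Patient owes $271 (running OOP $271). Insurer: $271 − $271 = $0.
#2 ($6,180): $1,629 to deductible, leaving $4,551; patient's 50% is $2,275.50. Cost to patient: $3,904.50. OOP to date $4,175.50. Plan pays $6,180 − $3,904.50 = $2,275.50.
#3 ($7,079): deductible already satisfied, so patient's share is 50% × $7,079 = $3,539.50. Patient owes $3,539.50 (running OOP $7,715). Plan pays $7,079 − $3,539.50 = $3,539.50.
#4 ($604): deductible already satisfied, so patient's share is 50% × $604 = $302. Cost to patient: $302. OOP to date $8,017. Insurer: $604 − $302 = $302.
#5 ($1,340): 50% coinsurance on $1,340 = $670. Cost to patient: $670. OOP to date $8,687. Insurer: $1,340 − $670 = $670.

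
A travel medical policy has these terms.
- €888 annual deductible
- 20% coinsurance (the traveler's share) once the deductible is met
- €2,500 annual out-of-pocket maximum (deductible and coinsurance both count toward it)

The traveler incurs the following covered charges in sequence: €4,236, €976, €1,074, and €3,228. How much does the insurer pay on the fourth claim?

€2,695.60

Claim 1 (€4,236): €888 to deductible, leaving €3,348; 20% of €3,348 = €669.60. Cost to traveler: €1,557.60. OOP to date €1,557.60. Insurer: €4,236 − €1,557.60 = €2,678.40.
Claim 2 (€976): deductible already satisfied, so traveler's share is 20% × €976 = €195.20. Traveler owes €195.20 (running OOP €1,752.80). Insurer: €976 − €195.20 = €780.80.
Claim 3 (€1,074): deductible already satisfied, so traveler's share is 20% × €1,074 = €214.80. Traveler pays €214.80; OOP now €1,967.60. Insurer: €1,074 − €214.80 = €859.20.
Claim 4 (€3,228): deductible already satisfied, so traveler's share is 20% × €3,228 = €645.60. OOP would hit €2,613.20 > €2,500, so the cap limits the traveler to €2,500 − €1,967.60 = €532.40. Insurer: €3,228 − €532.40 = €2,695.60.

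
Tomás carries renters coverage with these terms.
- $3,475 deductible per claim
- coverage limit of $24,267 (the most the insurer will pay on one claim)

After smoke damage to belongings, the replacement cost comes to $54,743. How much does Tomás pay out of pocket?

Less the $3,475 deductible: $54,743 − $3,475 = $51,268.
$51,268 exceeds the $24,267 limit, so the insurer pays the limit: $24,267.
Tenant's share is the uncovered remainder: $54,743 − $24,267 = $30,476.

$30,476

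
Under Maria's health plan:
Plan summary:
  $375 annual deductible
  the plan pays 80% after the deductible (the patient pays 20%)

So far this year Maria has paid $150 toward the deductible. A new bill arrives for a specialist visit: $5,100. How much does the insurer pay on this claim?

Deductible still to meet: $375 − $150 = $225.
That leaves $5,100 − $225 = $4,875 for coinsurance.
Coinsurance: $4,875 × 20% = $975.
Patient responsibility: $225 + $975 = $1,200.
Insurer pays the balance: $5,100 − $1,200 = $3,900.

$3,900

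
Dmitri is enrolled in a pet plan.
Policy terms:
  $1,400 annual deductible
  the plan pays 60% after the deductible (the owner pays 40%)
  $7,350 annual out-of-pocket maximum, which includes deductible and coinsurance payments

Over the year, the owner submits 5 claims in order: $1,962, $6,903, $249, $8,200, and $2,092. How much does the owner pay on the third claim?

$99.60

#1 ($1,962): $1,400 to deductible, leaving $562; 40% of $562 = $224.80. Owner pays $1,624.80; OOP now $1,624.80.
#2 ($6,903): deductible met; 40% of $6,903 = $2,761.20. Cost to owner: $2,761.20. OOP to date $4,386.
#3 ($249): 40% coinsurance on $249 = $99.60. Owner pays $99.60; OOP now $4,485.60.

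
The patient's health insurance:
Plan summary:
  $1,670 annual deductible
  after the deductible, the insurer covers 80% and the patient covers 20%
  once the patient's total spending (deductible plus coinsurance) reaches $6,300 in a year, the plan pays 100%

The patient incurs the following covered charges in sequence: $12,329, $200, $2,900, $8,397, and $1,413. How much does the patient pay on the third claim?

$580

Bill 1, $12,329: $1,670 to deductible, leaving $10,659; patient's 20% is $2,131.80. Cost to patient: $3,801.80. OOP to date $3,801.80.
Bill 2, $200: deductible met; 20% of $200 = $40. Patient owes $40 (running OOP $3,841.80).
Bill 3, $2,900: 20% coinsurance on $2,900 = $580. Patient owes $580 (running OOP $4,421.80).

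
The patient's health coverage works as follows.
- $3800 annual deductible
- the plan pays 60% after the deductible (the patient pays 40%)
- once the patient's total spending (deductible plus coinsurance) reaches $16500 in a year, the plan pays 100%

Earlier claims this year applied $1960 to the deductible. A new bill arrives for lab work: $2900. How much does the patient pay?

$1960 of the $3800 deductible is already met, leaving $1840.
That leaves $2900 − $1840 = $1060 for coinsurance.
Patient's 40% share of $1060 is $424.
Patient responsibility before any cap: $1840 + $424 = $2264.
Year-to-date out-of-pocket becomes $1960 + $2264 = $4224, still under the $16500 maximum, so no cap applies.

$2264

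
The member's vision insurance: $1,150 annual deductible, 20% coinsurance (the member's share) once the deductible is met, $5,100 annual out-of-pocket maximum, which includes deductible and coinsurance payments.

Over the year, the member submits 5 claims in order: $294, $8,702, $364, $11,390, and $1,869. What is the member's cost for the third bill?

$72.80

Bill 1, $294: all of it applies to the deductible. Member owes $294 (running OOP $294).
Bill 2, $8,702: $856 finishes the deductible; $7,846 goes to coinsurance; member's 20% is $1,569.20. Member owes $2,425.20 (running OOP $2,719.20).
Bill 3, $364: deductible met; 20% of $364 = $72.80. Cost to member: $72.80. OOP to date $2,792.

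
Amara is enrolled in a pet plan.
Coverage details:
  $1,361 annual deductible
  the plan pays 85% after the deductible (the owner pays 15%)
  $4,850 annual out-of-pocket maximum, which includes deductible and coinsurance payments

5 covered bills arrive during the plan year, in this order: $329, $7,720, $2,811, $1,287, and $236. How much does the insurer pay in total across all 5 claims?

#1 ($329): fully absorbed by the deductible. Owner owes $329 (running OOP $329). Plan pays $329 − $329 = $0.
#2 ($7,720): $1,032 finishes the deductible; $6,688 goes to coinsurance; coinsurance $6,688 × 15% = $1,003.20. Owner pays $2,035.20; OOP now $2,364.20. Insurer: $7,720 − $2,035.20 = $5,684.80.
#3 ($2,811): 15% coinsurance on $2,811 = $421.65. Owner owes $421.65 (running OOP $2,785.85). Insurer: $2,811 − $421.65 = $2,389.35.
#4 ($1,287): 15% coinsurance on $1,287 = $193.05. Owner pays $193.05; OOP now $2,978.90. Insurer: $1,287 − $193.05 = $1,093.95.
#5 ($236): 15% coinsurance on $236 = $35.40. Owner pays $35.40; OOP now $3,014.30. Insurer: $236 − $35.40 = $200.60.
Insurer total: $0 + $5,684.80 + $2,389.35 + $1,093.95 + $200.60 = $9,368.70.

$9,368.70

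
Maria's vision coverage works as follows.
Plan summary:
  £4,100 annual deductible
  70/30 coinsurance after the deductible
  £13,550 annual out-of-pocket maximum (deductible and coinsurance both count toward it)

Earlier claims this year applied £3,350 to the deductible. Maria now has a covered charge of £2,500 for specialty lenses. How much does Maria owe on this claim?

£1,275

Deductible still to meet: £4,100 − £3,350 = £750.
After the £750 deductible portion, £2,500 − £750 = £1,750 is subject to coinsurance.
Member's 30% share of £1,750 is £525.
That puts the member's cost at £750 + £525 = £1,275 before any cap.
Cumulative spending £3,350 + £1,275 = £4,625 stays under the £13,550 maximum.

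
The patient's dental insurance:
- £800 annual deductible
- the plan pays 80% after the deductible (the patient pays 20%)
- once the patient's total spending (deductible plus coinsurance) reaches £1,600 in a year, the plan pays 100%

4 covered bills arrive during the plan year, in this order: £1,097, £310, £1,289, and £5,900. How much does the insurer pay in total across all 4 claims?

£6,996

#1 (£1,097): £800 to deductible, leaving £297; patient's 20% is £59.40. Cost to patient: £859.40. OOP to date £859.40. Plan pays £1,097 − £859.40 = £237.60.
#2 (£310): deductible already satisfied, so patient's share is 20% × £310 = £62. Patient owes £62 (running OOP £921.40). Plan pays £310 − £62 = £248.
#3 (£1,289): deductible already satisfied, so patient's share is 20% × £1,289 = £257.80. Patient pays £257.80; OOP now £1,179.20. Insurer: £1,289 − £257.80 = £1,031.20.
#4 (£5,900): deductible met; 20% of £5,900 = £1,180. That would push OOP to £2,359.20, over the £1,600 cap, so patient pays £1,600 − £1,179.20 = £420.80. Insurer: £5,900 − £420.80 = £5,479.20.
Insurer total = bills − patient's total = £8,596 − £1,600 = £6,996.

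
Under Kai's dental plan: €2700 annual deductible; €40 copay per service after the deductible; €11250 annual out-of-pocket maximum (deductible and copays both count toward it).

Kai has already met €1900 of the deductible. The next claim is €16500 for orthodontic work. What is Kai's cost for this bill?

€1900 of the €2700 deductible is already met, leaving €800.
The remaining €15700 (= €16500 − €800) moves to the copay.
Copay on this service: €40.
Patient responsibility before any cap: €800 + €40 = €840.
Year-to-date out-of-pocket becomes €1900 + €840 = €2740, still under the €11250 maximum, so no cap applies.

€840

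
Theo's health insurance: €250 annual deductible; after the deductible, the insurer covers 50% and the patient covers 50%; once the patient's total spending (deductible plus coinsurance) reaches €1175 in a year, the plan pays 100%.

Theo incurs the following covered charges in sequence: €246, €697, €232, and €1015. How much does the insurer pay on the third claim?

Bill 1, €246: fully absorbed by the deductible. Patient owes €246 (running OOP €246). Insurer: €246 − €246 = €0.
Bill 2, €697: deductible takes €4, €693 remains; 50% of €693 = €346.50. Patient owes €350.50 (running OOP €596.50). Insurer: €697 − €350.50 = €346.50.
Bill 3, €232: deductible already satisfied, so patient's share is 50% × €232 = €116. Patient owes €116 (running OOP €712.50). Insurer: €232 − €116 = €116.

€116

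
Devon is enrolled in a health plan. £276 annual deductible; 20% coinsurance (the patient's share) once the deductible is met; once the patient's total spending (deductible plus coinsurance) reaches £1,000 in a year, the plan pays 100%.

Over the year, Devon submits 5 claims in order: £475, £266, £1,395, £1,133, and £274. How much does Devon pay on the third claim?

£279

Claim 1 — £475: £276 finishes the deductible; £199 goes to coinsurance; coinsurance £199 × 20% = £39.80. Patient owes £315.80 (running OOP £315.80).
Claim 2 — £266: 20% coinsurance on £266 = £53.20. Cost to patient: £53.20. OOP to date £369.
Claim 3 — £1,395: deductible already satisfied, so patient's share is 20% × £1,395 = £279. Cost to patient: £279. OOP to date £648.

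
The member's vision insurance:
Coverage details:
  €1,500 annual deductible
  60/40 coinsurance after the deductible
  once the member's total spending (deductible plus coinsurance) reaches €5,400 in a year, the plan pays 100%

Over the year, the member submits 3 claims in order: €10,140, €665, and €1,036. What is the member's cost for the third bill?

€178

#1 (€10,140): €1,500 to deductible, leaving €8,640; 40% of €8,640 = €3,456. Member owes €4,956 (running OOP €4,956).
#2 (€665): deductible already satisfied, so member's share is 40% × €665 = €266. Member pays €266; OOP now €5,222.
#3 (€1,036): deductible met; 40% of €1,036 = €414.40. That would push OOP to €5,636.40, over the €5,400 cap, so member pays €5,400 − €5,222 = €178.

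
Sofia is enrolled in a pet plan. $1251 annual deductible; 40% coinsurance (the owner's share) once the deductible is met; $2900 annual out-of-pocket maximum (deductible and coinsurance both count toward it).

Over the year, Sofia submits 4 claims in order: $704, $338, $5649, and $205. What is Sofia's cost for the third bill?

Bill 1, $704: entire amount goes to the deductible. Owner pays $704; OOP now $704.
Bill 2, $338: entire amount goes to the deductible. Owner pays $338; OOP now $1042.
Bill 3, $5649: deductible takes $209, $5440 remains; owner's 40% is $2176. Deductible plus coinsurance: $209 + $2176 = $2385. That would push OOP to $3427, over the $2900 cap, so owner pays $2900 − $1042 = $1858.

$1858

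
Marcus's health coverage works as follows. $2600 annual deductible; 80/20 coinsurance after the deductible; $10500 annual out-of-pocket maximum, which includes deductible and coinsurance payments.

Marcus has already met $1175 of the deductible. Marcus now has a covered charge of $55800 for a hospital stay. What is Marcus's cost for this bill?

$9325

$1175 of the $2600 deductible is already met, leaving $1425.
That leaves $55800 − $1425 = $54375 for coinsurance.
Patient's 20% share of $54375 is $10875.
That puts the patient's cost at $1425 + $10875 = $12300 before any cap.
Year-to-date out-of-pocket would reach $1175 + $12300 = $13475, above the $10500 maximum, so the patient pays only $10500 − $1175 = $9325.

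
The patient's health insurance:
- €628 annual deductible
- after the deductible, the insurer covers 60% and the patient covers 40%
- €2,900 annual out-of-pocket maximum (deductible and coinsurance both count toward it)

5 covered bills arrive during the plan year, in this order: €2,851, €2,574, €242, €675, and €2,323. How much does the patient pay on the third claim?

Bill 1, €2,851: €628 finishes the deductible; €2,223 goes to coinsurance; 40% of €2,223 = €889.20. Cost to patient: €1,517.20. OOP to date €1,517.20.
Bill 2, €2,574: deductible met; 40% of €2,574 = €1,029.60. Cost to patient: €1,029.60. OOP to date €2,546.80.
Bill 3, €242: deductible already satisfied, so patient's share is 40% × €242 = €96.80. Patient pays €96.80; OOP now €2,643.60.

€96.80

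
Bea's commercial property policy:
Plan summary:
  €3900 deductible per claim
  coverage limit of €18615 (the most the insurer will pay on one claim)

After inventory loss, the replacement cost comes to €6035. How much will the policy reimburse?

After the deductible, €6035 − €3900 = €2135 remains.
That's under the €18615 cap, so the insurer reimburses the full €2135.

€2135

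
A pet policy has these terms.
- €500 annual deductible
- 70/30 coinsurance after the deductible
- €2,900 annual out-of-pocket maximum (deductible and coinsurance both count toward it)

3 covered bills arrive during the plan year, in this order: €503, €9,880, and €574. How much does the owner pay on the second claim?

€2,399.10

Claim 1 (€503): €500 to deductible, leaving €3; owner's 30% is €0.90. Owner pays €500.90; OOP now €500.90.
Claim 2 (€9,880): deductible already satisfied, so owner's share is 30% × €9,880 = €2,964. OOP would hit €3,464.90 > €2,900, so the cap limits the owner to €2,900 − €500.90 = €2,399.10.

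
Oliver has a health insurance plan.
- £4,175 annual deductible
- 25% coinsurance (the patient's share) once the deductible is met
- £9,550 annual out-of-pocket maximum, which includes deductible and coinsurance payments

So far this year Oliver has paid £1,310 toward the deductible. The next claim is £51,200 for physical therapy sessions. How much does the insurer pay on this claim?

£1,310 of the £4,175 deductible is already met, leaving £2,865.
That leaves £51,200 − £2,865 = £48,335 for coinsurance.
Patient's 25% share of £48,335 is £12,083.75.
So the patient owes £2,865 + £12,083.75 = £14,948.75 before any cap.
Adding £14,948.75 to the £1,310 already spent would give £16,258.75, which exceeds the £9,550 cap; the patient pays just £9,550 − £1,310 = £8,240.
The plan picks up £51,200 − £8,240 = £42,960.

£42,960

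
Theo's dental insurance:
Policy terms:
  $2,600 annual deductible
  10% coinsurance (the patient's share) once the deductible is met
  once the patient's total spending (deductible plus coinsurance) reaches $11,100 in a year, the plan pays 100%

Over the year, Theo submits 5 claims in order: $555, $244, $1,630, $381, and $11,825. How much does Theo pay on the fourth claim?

Claim 1 ($555): fully absorbed by the deductible. Patient pays $555; OOP now $555.
Claim 2 ($244): all of it applies to the deductible. Patient pays $244; OOP now $799.
Claim 3 ($1,630): entire amount goes to the deductible. Patient owes $1,630 (running OOP $2,429).
Claim 4 ($381): deductible takes $171, $210 remains; coinsurance $210 × 10% = $21. Patient pays $192; OOP now $2,621.

$192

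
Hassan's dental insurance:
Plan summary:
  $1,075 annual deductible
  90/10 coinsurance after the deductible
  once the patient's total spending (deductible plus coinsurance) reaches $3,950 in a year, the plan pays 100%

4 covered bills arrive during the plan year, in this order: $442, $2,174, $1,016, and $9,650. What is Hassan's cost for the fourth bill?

$965

Bill 1, $442: all of it applies to the deductible. Cost to patient: $442. OOP to date $442.
Bill 2, $2,174: deductible takes $633, $1,541 remains; coinsurance $1,541 × 10% = $154.10. Cost to patient: $787.10. OOP to date $1,229.10.
Bill 3, $1,016: deductible met; 10% of $1,016 = $101.60. Patient pays $101.60; OOP now $1,330.70.
Bill 4, $9,650: 10% coinsurance on $9,650 = $965. Patient owes $965 (running OOP $2,295.70).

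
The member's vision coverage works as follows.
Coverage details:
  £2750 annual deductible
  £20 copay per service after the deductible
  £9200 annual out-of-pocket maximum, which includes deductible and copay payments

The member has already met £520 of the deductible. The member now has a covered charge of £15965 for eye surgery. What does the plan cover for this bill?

£13715

Deductible still to meet: £2750 − £520 = £2230.
After the £2230 deductible portion, £15965 − £2230 = £13735 is subject to the copay.
Copay on this service: £20.
So the member owes £2230 + £20 = £2250 before any cap.
Cumulative spending £520 + £2250 = £2770 stays under the £9200 maximum.
The plan picks up £15965 − £2250 = £13715.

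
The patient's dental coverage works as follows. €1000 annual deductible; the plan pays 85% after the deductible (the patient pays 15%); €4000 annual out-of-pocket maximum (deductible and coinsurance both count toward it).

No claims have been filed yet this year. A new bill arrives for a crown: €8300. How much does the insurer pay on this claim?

€6205

Deductible not yet touched, so the first €1000 of the bill goes to the deductible.
The remaining €7300 (= €8300 − €1000) moves to coinsurance.
Coinsurance: €7300 × 15% = €1095.
So the patient owes €1000 + €1095 = €2095 before any cap.
Total out-of-pocket so far would be €0 + €2095 = €2095, below the €4000 cap — no reduction.
Insurer pays the balance: €8300 − €2095 = €6205.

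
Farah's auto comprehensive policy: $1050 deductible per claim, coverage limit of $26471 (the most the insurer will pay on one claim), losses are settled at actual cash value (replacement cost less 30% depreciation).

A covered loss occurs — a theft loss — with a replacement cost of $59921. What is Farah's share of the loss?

$33450

At 30% depreciation, ACV = $59921 − $17976.30 = $41944.70.
After the deductible, $41944.70 − $1050 = $40894.70 remains.
The $26471 per-incident cap binds; insurer pays $26471.
Out of pocket: $59921 − $26471 = $33450.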